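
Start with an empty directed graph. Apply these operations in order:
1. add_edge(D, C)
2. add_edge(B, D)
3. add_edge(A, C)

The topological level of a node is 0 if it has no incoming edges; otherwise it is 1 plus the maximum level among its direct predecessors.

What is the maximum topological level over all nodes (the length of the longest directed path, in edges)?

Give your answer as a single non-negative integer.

Answer: 2

Derivation:
Op 1: add_edge(D, C). Edges now: 1
Op 2: add_edge(B, D). Edges now: 2
Op 3: add_edge(A, C). Edges now: 3
Compute levels (Kahn BFS):
  sources (in-degree 0): A, B
  process A: level=0
    A->C: in-degree(C)=1, level(C)>=1
  process B: level=0
    B->D: in-degree(D)=0, level(D)=1, enqueue
  process D: level=1
    D->C: in-degree(C)=0, level(C)=2, enqueue
  process C: level=2
All levels: A:0, B:0, C:2, D:1
max level = 2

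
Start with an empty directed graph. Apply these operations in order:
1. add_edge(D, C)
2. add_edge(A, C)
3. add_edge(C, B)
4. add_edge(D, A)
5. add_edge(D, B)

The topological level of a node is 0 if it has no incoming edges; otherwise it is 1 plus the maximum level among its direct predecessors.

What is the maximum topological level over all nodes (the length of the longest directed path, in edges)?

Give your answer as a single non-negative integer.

Op 1: add_edge(D, C). Edges now: 1
Op 2: add_edge(A, C). Edges now: 2
Op 3: add_edge(C, B). Edges now: 3
Op 4: add_edge(D, A). Edges now: 4
Op 5: add_edge(D, B). Edges now: 5
Compute levels (Kahn BFS):
  sources (in-degree 0): D
  process D: level=0
    D->A: in-degree(A)=0, level(A)=1, enqueue
    D->B: in-degree(B)=1, level(B)>=1
    D->C: in-degree(C)=1, level(C)>=1
  process A: level=1
    A->C: in-degree(C)=0, level(C)=2, enqueue
  process C: level=2
    C->B: in-degree(B)=0, level(B)=3, enqueue
  process B: level=3
All levels: A:1, B:3, C:2, D:0
max level = 3

Answer: 3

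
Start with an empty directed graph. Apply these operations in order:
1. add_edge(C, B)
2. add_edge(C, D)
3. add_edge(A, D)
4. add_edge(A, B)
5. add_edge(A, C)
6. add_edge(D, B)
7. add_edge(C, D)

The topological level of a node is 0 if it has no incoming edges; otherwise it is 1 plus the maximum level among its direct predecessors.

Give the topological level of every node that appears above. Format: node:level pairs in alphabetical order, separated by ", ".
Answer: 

Answer: A:0, B:3, C:1, D:2

Derivation:
Op 1: add_edge(C, B). Edges now: 1
Op 2: add_edge(C, D). Edges now: 2
Op 3: add_edge(A, D). Edges now: 3
Op 4: add_edge(A, B). Edges now: 4
Op 5: add_edge(A, C). Edges now: 5
Op 6: add_edge(D, B). Edges now: 6
Op 7: add_edge(C, D) (duplicate, no change). Edges now: 6
Compute levels (Kahn BFS):
  sources (in-degree 0): A
  process A: level=0
    A->B: in-degree(B)=2, level(B)>=1
    A->C: in-degree(C)=0, level(C)=1, enqueue
    A->D: in-degree(D)=1, level(D)>=1
  process C: level=1
    C->B: in-degree(B)=1, level(B)>=2
    C->D: in-degree(D)=0, level(D)=2, enqueue
  process D: level=2
    D->B: in-degree(B)=0, level(B)=3, enqueue
  process B: level=3
All levels: A:0, B:3, C:1, D:2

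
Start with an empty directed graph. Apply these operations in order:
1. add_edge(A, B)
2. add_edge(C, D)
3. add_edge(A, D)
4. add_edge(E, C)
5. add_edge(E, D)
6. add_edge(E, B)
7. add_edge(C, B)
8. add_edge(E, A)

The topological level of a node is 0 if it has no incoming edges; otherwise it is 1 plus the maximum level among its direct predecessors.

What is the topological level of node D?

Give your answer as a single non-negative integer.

Answer: 2

Derivation:
Op 1: add_edge(A, B). Edges now: 1
Op 2: add_edge(C, D). Edges now: 2
Op 3: add_edge(A, D). Edges now: 3
Op 4: add_edge(E, C). Edges now: 4
Op 5: add_edge(E, D). Edges now: 5
Op 6: add_edge(E, B). Edges now: 6
Op 7: add_edge(C, B). Edges now: 7
Op 8: add_edge(E, A). Edges now: 8
Compute levels (Kahn BFS):
  sources (in-degree 0): E
  process E: level=0
    E->A: in-degree(A)=0, level(A)=1, enqueue
    E->B: in-degree(B)=2, level(B)>=1
    E->C: in-degree(C)=0, level(C)=1, enqueue
    E->D: in-degree(D)=2, level(D)>=1
  process A: level=1
    A->B: in-degree(B)=1, level(B)>=2
    A->D: in-degree(D)=1, level(D)>=2
  process C: level=1
    C->B: in-degree(B)=0, level(B)=2, enqueue
    C->D: in-degree(D)=0, level(D)=2, enqueue
  process B: level=2
  process D: level=2
All levels: A:1, B:2, C:1, D:2, E:0
level(D) = 2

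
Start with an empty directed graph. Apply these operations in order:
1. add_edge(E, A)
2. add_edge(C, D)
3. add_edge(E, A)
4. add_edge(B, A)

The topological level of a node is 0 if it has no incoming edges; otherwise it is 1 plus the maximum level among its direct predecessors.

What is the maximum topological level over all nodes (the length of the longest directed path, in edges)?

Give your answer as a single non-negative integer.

Op 1: add_edge(E, A). Edges now: 1
Op 2: add_edge(C, D). Edges now: 2
Op 3: add_edge(E, A) (duplicate, no change). Edges now: 2
Op 4: add_edge(B, A). Edges now: 3
Compute levels (Kahn BFS):
  sources (in-degree 0): B, C, E
  process B: level=0
    B->A: in-degree(A)=1, level(A)>=1
  process C: level=0
    C->D: in-degree(D)=0, level(D)=1, enqueue
  process E: level=0
    E->A: in-degree(A)=0, level(A)=1, enqueue
  process D: level=1
  process A: level=1
All levels: A:1, B:0, C:0, D:1, E:0
max level = 1

Answer: 1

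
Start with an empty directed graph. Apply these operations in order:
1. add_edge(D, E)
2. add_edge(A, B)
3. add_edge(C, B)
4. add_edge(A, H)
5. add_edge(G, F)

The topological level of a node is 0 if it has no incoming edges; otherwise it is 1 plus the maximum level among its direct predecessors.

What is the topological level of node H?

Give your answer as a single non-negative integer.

Answer: 1

Derivation:
Op 1: add_edge(D, E). Edges now: 1
Op 2: add_edge(A, B). Edges now: 2
Op 3: add_edge(C, B). Edges now: 3
Op 4: add_edge(A, H). Edges now: 4
Op 5: add_edge(G, F). Edges now: 5
Compute levels (Kahn BFS):
  sources (in-degree 0): A, C, D, G
  process A: level=0
    A->B: in-degree(B)=1, level(B)>=1
    A->H: in-degree(H)=0, level(H)=1, enqueue
  process C: level=0
    C->B: in-degree(B)=0, level(B)=1, enqueue
  process D: level=0
    D->E: in-degree(E)=0, level(E)=1, enqueue
  process G: level=0
    G->F: in-degree(F)=0, level(F)=1, enqueue
  process H: level=1
  process B: level=1
  process E: level=1
  process F: level=1
All levels: A:0, B:1, C:0, D:0, E:1, F:1, G:0, H:1
level(H) = 1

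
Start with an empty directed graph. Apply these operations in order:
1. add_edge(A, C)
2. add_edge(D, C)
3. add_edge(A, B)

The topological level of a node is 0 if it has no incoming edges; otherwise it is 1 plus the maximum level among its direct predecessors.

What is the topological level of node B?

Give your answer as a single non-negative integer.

Op 1: add_edge(A, C). Edges now: 1
Op 2: add_edge(D, C). Edges now: 2
Op 3: add_edge(A, B). Edges now: 3
Compute levels (Kahn BFS):
  sources (in-degree 0): A, D
  process A: level=0
    A->B: in-degree(B)=0, level(B)=1, enqueue
    A->C: in-degree(C)=1, level(C)>=1
  process D: level=0
    D->C: in-degree(C)=0, level(C)=1, enqueue
  process B: level=1
  process C: level=1
All levels: A:0, B:1, C:1, D:0
level(B) = 1

Answer: 1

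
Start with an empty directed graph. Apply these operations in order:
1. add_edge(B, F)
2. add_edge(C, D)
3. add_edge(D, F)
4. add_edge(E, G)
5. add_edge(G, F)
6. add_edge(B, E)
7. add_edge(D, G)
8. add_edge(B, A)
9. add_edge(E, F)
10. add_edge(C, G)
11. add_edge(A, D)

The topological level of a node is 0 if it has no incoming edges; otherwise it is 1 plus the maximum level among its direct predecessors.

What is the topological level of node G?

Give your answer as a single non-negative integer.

Op 1: add_edge(B, F). Edges now: 1
Op 2: add_edge(C, D). Edges now: 2
Op 3: add_edge(D, F). Edges now: 3
Op 4: add_edge(E, G). Edges now: 4
Op 5: add_edge(G, F). Edges now: 5
Op 6: add_edge(B, E). Edges now: 6
Op 7: add_edge(D, G). Edges now: 7
Op 8: add_edge(B, A). Edges now: 8
Op 9: add_edge(E, F). Edges now: 9
Op 10: add_edge(C, G). Edges now: 10
Op 11: add_edge(A, D). Edges now: 11
Compute levels (Kahn BFS):
  sources (in-degree 0): B, C
  process B: level=0
    B->A: in-degree(A)=0, level(A)=1, enqueue
    B->E: in-degree(E)=0, level(E)=1, enqueue
    B->F: in-degree(F)=3, level(F)>=1
  process C: level=0
    C->D: in-degree(D)=1, level(D)>=1
    C->G: in-degree(G)=2, level(G)>=1
  process A: level=1
    A->D: in-degree(D)=0, level(D)=2, enqueue
  process E: level=1
    E->F: in-degree(F)=2, level(F)>=2
    E->G: in-degree(G)=1, level(G)>=2
  process D: level=2
    D->F: in-degree(F)=1, level(F)>=3
    D->G: in-degree(G)=0, level(G)=3, enqueue
  process G: level=3
    G->F: in-degree(F)=0, level(F)=4, enqueue
  process F: level=4
All levels: A:1, B:0, C:0, D:2, E:1, F:4, G:3
level(G) = 3

Answer: 3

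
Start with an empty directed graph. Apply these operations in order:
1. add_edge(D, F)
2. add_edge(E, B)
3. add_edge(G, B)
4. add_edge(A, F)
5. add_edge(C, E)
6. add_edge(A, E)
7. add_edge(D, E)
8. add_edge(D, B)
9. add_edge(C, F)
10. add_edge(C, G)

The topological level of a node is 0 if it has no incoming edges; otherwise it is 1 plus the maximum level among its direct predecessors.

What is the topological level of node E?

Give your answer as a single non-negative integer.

Op 1: add_edge(D, F). Edges now: 1
Op 2: add_edge(E, B). Edges now: 2
Op 3: add_edge(G, B). Edges now: 3
Op 4: add_edge(A, F). Edges now: 4
Op 5: add_edge(C, E). Edges now: 5
Op 6: add_edge(A, E). Edges now: 6
Op 7: add_edge(D, E). Edges now: 7
Op 8: add_edge(D, B). Edges now: 8
Op 9: add_edge(C, F). Edges now: 9
Op 10: add_edge(C, G). Edges now: 10
Compute levels (Kahn BFS):
  sources (in-degree 0): A, C, D
  process A: level=0
    A->E: in-degree(E)=2, level(E)>=1
    A->F: in-degree(F)=2, level(F)>=1
  process C: level=0
    C->E: in-degree(E)=1, level(E)>=1
    C->F: in-degree(F)=1, level(F)>=1
    C->G: in-degree(G)=0, level(G)=1, enqueue
  process D: level=0
    D->B: in-degree(B)=2, level(B)>=1
    D->E: in-degree(E)=0, level(E)=1, enqueue
    D->F: in-degree(F)=0, level(F)=1, enqueue
  process G: level=1
    G->B: in-degree(B)=1, level(B)>=2
  process E: level=1
    E->B: in-degree(B)=0, level(B)=2, enqueue
  process F: level=1
  process B: level=2
All levels: A:0, B:2, C:0, D:0, E:1, F:1, G:1
level(E) = 1

Answer: 1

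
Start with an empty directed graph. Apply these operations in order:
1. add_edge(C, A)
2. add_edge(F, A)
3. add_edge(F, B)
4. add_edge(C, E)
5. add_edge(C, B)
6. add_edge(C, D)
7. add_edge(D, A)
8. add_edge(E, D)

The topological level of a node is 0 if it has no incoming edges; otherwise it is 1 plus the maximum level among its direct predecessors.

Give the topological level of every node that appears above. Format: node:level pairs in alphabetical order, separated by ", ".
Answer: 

Answer: A:3, B:1, C:0, D:2, E:1, F:0

Derivation:
Op 1: add_edge(C, A). Edges now: 1
Op 2: add_edge(F, A). Edges now: 2
Op 3: add_edge(F, B). Edges now: 3
Op 4: add_edge(C, E). Edges now: 4
Op 5: add_edge(C, B). Edges now: 5
Op 6: add_edge(C, D). Edges now: 6
Op 7: add_edge(D, A). Edges now: 7
Op 8: add_edge(E, D). Edges now: 8
Compute levels (Kahn BFS):
  sources (in-degree 0): C, F
  process C: level=0
    C->A: in-degree(A)=2, level(A)>=1
    C->B: in-degree(B)=1, level(B)>=1
    C->D: in-degree(D)=1, level(D)>=1
    C->E: in-degree(E)=0, level(E)=1, enqueue
  process F: level=0
    F->A: in-degree(A)=1, level(A)>=1
    F->B: in-degree(B)=0, level(B)=1, enqueue
  process E: level=1
    E->D: in-degree(D)=0, level(D)=2, enqueue
  process B: level=1
  process D: level=2
    D->A: in-degree(A)=0, level(A)=3, enqueue
  process A: level=3
All levels: A:3, B:1, C:0, D:2, E:1, F:0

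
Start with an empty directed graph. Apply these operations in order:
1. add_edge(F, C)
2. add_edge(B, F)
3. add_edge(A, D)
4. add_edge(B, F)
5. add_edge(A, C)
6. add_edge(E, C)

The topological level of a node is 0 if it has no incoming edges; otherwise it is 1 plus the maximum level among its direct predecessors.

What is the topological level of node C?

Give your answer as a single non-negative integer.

Answer: 2

Derivation:
Op 1: add_edge(F, C). Edges now: 1
Op 2: add_edge(B, F). Edges now: 2
Op 3: add_edge(A, D). Edges now: 3
Op 4: add_edge(B, F) (duplicate, no change). Edges now: 3
Op 5: add_edge(A, C). Edges now: 4
Op 6: add_edge(E, C). Edges now: 5
Compute levels (Kahn BFS):
  sources (in-degree 0): A, B, E
  process A: level=0
    A->C: in-degree(C)=2, level(C)>=1
    A->D: in-degree(D)=0, level(D)=1, enqueue
  process B: level=0
    B->F: in-degree(F)=0, level(F)=1, enqueue
  process E: level=0
    E->C: in-degree(C)=1, level(C)>=1
  process D: level=1
  process F: level=1
    F->C: in-degree(C)=0, level(C)=2, enqueue
  process C: level=2
All levels: A:0, B:0, C:2, D:1, E:0, F:1
level(C) = 2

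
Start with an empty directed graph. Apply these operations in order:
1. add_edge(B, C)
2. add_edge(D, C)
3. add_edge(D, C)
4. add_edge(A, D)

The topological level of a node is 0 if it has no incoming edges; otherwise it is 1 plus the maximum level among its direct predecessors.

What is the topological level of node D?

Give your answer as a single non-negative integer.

Answer: 1

Derivation:
Op 1: add_edge(B, C). Edges now: 1
Op 2: add_edge(D, C). Edges now: 2
Op 3: add_edge(D, C) (duplicate, no change). Edges now: 2
Op 4: add_edge(A, D). Edges now: 3
Compute levels (Kahn BFS):
  sources (in-degree 0): A, B
  process A: level=0
    A->D: in-degree(D)=0, level(D)=1, enqueue
  process B: level=0
    B->C: in-degree(C)=1, level(C)>=1
  process D: level=1
    D->C: in-degree(C)=0, level(C)=2, enqueue
  process C: level=2
All levels: A:0, B:0, C:2, D:1
level(D) = 1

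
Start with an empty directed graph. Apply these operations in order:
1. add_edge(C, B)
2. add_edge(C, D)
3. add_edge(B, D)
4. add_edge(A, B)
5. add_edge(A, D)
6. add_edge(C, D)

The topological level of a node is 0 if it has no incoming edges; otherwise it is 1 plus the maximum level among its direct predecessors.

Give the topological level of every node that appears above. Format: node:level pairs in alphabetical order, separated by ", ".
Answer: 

Op 1: add_edge(C, B). Edges now: 1
Op 2: add_edge(C, D). Edges now: 2
Op 3: add_edge(B, D). Edges now: 3
Op 4: add_edge(A, B). Edges now: 4
Op 5: add_edge(A, D). Edges now: 5
Op 6: add_edge(C, D) (duplicate, no change). Edges now: 5
Compute levels (Kahn BFS):
  sources (in-degree 0): A, C
  process A: level=0
    A->B: in-degree(B)=1, level(B)>=1
    A->D: in-degree(D)=2, level(D)>=1
  process C: level=0
    C->B: in-degree(B)=0, level(B)=1, enqueue
    C->D: in-degree(D)=1, level(D)>=1
  process B: level=1
    B->D: in-degree(D)=0, level(D)=2, enqueue
  process D: level=2
All levels: A:0, B:1, C:0, D:2

Answer: A:0, B:1, C:0, D:2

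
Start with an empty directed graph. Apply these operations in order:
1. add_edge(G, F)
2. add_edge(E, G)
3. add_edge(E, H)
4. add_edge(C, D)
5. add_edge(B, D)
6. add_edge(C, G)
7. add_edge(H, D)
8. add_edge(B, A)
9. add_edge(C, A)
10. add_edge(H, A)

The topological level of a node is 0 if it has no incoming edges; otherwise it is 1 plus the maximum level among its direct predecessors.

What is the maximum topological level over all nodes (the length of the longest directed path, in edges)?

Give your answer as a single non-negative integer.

Answer: 2

Derivation:
Op 1: add_edge(G, F). Edges now: 1
Op 2: add_edge(E, G). Edges now: 2
Op 3: add_edge(E, H). Edges now: 3
Op 4: add_edge(C, D). Edges now: 4
Op 5: add_edge(B, D). Edges now: 5
Op 6: add_edge(C, G). Edges now: 6
Op 7: add_edge(H, D). Edges now: 7
Op 8: add_edge(B, A). Edges now: 8
Op 9: add_edge(C, A). Edges now: 9
Op 10: add_edge(H, A). Edges now: 10
Compute levels (Kahn BFS):
  sources (in-degree 0): B, C, E
  process B: level=0
    B->A: in-degree(A)=2, level(A)>=1
    B->D: in-degree(D)=2, level(D)>=1
  process C: level=0
    C->A: in-degree(A)=1, level(A)>=1
    C->D: in-degree(D)=1, level(D)>=1
    C->G: in-degree(G)=1, level(G)>=1
  process E: level=0
    E->G: in-degree(G)=0, level(G)=1, enqueue
    E->H: in-degree(H)=0, level(H)=1, enqueue
  process G: level=1
    G->F: in-degree(F)=0, level(F)=2, enqueue
  process H: level=1
    H->A: in-degree(A)=0, level(A)=2, enqueue
    H->D: in-degree(D)=0, level(D)=2, enqueue
  process F: level=2
  process A: level=2
  process D: level=2
All levels: A:2, B:0, C:0, D:2, E:0, F:2, G:1, H:1
max level = 2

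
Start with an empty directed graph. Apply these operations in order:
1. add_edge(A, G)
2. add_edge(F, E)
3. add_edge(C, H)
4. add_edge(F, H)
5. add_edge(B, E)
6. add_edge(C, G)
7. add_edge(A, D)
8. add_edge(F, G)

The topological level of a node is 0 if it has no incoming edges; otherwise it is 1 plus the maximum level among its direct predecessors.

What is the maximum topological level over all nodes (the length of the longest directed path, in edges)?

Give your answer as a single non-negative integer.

Op 1: add_edge(A, G). Edges now: 1
Op 2: add_edge(F, E). Edges now: 2
Op 3: add_edge(C, H). Edges now: 3
Op 4: add_edge(F, H). Edges now: 4
Op 5: add_edge(B, E). Edges now: 5
Op 6: add_edge(C, G). Edges now: 6
Op 7: add_edge(A, D). Edges now: 7
Op 8: add_edge(F, G). Edges now: 8
Compute levels (Kahn BFS):
  sources (in-degree 0): A, B, C, F
  process A: level=0
    A->D: in-degree(D)=0, level(D)=1, enqueue
    A->G: in-degree(G)=2, level(G)>=1
  process B: level=0
    B->E: in-degree(E)=1, level(E)>=1
  process C: level=0
    C->G: in-degree(G)=1, level(G)>=1
    C->H: in-degree(H)=1, level(H)>=1
  process F: level=0
    F->E: in-degree(E)=0, level(E)=1, enqueue
    F->G: in-degree(G)=0, level(G)=1, enqueue
    F->H: in-degree(H)=0, level(H)=1, enqueue
  process D: level=1
  process E: level=1
  process G: level=1
  process H: level=1
All levels: A:0, B:0, C:0, D:1, E:1, F:0, G:1, H:1
max level = 1

Answer: 1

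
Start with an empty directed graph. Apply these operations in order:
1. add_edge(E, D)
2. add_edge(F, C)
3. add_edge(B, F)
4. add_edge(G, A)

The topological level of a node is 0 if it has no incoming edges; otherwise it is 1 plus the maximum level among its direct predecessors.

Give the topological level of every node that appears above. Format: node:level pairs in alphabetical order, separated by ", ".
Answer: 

Op 1: add_edge(E, D). Edges now: 1
Op 2: add_edge(F, C). Edges now: 2
Op 3: add_edge(B, F). Edges now: 3
Op 4: add_edge(G, A). Edges now: 4
Compute levels (Kahn BFS):
  sources (in-degree 0): B, E, G
  process B: level=0
    B->F: in-degree(F)=0, level(F)=1, enqueue
  process E: level=0
    E->D: in-degree(D)=0, level(D)=1, enqueue
  process G: level=0
    G->A: in-degree(A)=0, level(A)=1, enqueue
  process F: level=1
    F->C: in-degree(C)=0, level(C)=2, enqueue
  process D: level=1
  process A: level=1
  process C: level=2
All levels: A:1, B:0, C:2, D:1, E:0, F:1, G:0

Answer: A:1, B:0, C:2, D:1, E:0, F:1, G:0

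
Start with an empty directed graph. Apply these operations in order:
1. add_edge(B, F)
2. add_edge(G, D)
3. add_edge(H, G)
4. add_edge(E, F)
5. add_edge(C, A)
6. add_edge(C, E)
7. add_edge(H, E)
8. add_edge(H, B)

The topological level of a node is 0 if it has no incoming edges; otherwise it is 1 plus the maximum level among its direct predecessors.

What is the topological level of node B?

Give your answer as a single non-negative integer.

Answer: 1

Derivation:
Op 1: add_edge(B, F). Edges now: 1
Op 2: add_edge(G, D). Edges now: 2
Op 3: add_edge(H, G). Edges now: 3
Op 4: add_edge(E, F). Edges now: 4
Op 5: add_edge(C, A). Edges now: 5
Op 6: add_edge(C, E). Edges now: 6
Op 7: add_edge(H, E). Edges now: 7
Op 8: add_edge(H, B). Edges now: 8
Compute levels (Kahn BFS):
  sources (in-degree 0): C, H
  process C: level=0
    C->A: in-degree(A)=0, level(A)=1, enqueue
    C->E: in-degree(E)=1, level(E)>=1
  process H: level=0
    H->B: in-degree(B)=0, level(B)=1, enqueue
    H->E: in-degree(E)=0, level(E)=1, enqueue
    H->G: in-degree(G)=0, level(G)=1, enqueue
  process A: level=1
  process B: level=1
    B->F: in-degree(F)=1, level(F)>=2
  process E: level=1
    E->F: in-degree(F)=0, level(F)=2, enqueue
  process G: level=1
    G->D: in-degree(D)=0, level(D)=2, enqueue
  process F: level=2
  process D: level=2
All levels: A:1, B:1, C:0, D:2, E:1, F:2, G:1, H:0
level(B) = 1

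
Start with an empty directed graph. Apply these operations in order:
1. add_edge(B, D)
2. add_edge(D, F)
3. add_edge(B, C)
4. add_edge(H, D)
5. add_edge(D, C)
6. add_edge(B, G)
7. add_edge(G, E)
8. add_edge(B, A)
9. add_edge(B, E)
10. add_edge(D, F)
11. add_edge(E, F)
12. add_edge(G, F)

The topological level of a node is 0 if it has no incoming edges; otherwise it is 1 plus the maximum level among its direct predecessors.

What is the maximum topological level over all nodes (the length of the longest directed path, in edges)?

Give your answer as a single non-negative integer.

Op 1: add_edge(B, D). Edges now: 1
Op 2: add_edge(D, F). Edges now: 2
Op 3: add_edge(B, C). Edges now: 3
Op 4: add_edge(H, D). Edges now: 4
Op 5: add_edge(D, C). Edges now: 5
Op 6: add_edge(B, G). Edges now: 6
Op 7: add_edge(G, E). Edges now: 7
Op 8: add_edge(B, A). Edges now: 8
Op 9: add_edge(B, E). Edges now: 9
Op 10: add_edge(D, F) (duplicate, no change). Edges now: 9
Op 11: add_edge(E, F). Edges now: 10
Op 12: add_edge(G, F). Edges now: 11
Compute levels (Kahn BFS):
  sources (in-degree 0): B, H
  process B: level=0
    B->A: in-degree(A)=0, level(A)=1, enqueue
    B->C: in-degree(C)=1, level(C)>=1
    B->D: in-degree(D)=1, level(D)>=1
    B->E: in-degree(E)=1, level(E)>=1
    B->G: in-degree(G)=0, level(G)=1, enqueue
  process H: level=0
    H->D: in-degree(D)=0, level(D)=1, enqueue
  process A: level=1
  process G: level=1
    G->E: in-degree(E)=0, level(E)=2, enqueue
    G->F: in-degree(F)=2, level(F)>=2
  process D: level=1
    D->C: in-degree(C)=0, level(C)=2, enqueue
    D->F: in-degree(F)=1, level(F)>=2
  process E: level=2
    E->F: in-degree(F)=0, level(F)=3, enqueue
  process C: level=2
  process F: level=3
All levels: A:1, B:0, C:2, D:1, E:2, F:3, G:1, H:0
max level = 3

Answer: 3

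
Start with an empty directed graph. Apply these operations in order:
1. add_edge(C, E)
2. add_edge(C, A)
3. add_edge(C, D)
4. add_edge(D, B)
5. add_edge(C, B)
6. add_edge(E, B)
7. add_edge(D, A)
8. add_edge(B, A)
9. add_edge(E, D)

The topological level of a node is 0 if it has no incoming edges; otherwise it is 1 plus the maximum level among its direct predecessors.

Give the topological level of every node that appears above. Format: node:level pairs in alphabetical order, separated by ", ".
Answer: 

Op 1: add_edge(C, E). Edges now: 1
Op 2: add_edge(C, A). Edges now: 2
Op 3: add_edge(C, D). Edges now: 3
Op 4: add_edge(D, B). Edges now: 4
Op 5: add_edge(C, B). Edges now: 5
Op 6: add_edge(E, B). Edges now: 6
Op 7: add_edge(D, A). Edges now: 7
Op 8: add_edge(B, A). Edges now: 8
Op 9: add_edge(E, D). Edges now: 9
Compute levels (Kahn BFS):
  sources (in-degree 0): C
  process C: level=0
    C->A: in-degree(A)=2, level(A)>=1
    C->B: in-degree(B)=2, level(B)>=1
    C->D: in-degree(D)=1, level(D)>=1
    C->E: in-degree(E)=0, level(E)=1, enqueue
  process E: level=1
    E->B: in-degree(B)=1, level(B)>=2
    E->D: in-degree(D)=0, level(D)=2, enqueue
  process D: level=2
    D->A: in-degree(A)=1, level(A)>=3
    D->B: in-degree(B)=0, level(B)=3, enqueue
  process B: level=3
    B->A: in-degree(A)=0, level(A)=4, enqueue
  process A: level=4
All levels: A:4, B:3, C:0, D:2, E:1

Answer: A:4, B:3, C:0, D:2, E:1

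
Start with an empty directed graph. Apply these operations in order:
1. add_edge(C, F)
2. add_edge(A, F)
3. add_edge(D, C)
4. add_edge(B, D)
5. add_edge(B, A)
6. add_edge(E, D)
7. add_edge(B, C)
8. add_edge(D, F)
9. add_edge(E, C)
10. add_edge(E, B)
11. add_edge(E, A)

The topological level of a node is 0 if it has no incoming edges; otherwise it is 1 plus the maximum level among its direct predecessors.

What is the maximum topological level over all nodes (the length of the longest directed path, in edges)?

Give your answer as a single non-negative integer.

Op 1: add_edge(C, F). Edges now: 1
Op 2: add_edge(A, F). Edges now: 2
Op 3: add_edge(D, C). Edges now: 3
Op 4: add_edge(B, D). Edges now: 4
Op 5: add_edge(B, A). Edges now: 5
Op 6: add_edge(E, D). Edges now: 6
Op 7: add_edge(B, C). Edges now: 7
Op 8: add_edge(D, F). Edges now: 8
Op 9: add_edge(E, C). Edges now: 9
Op 10: add_edge(E, B). Edges now: 10
Op 11: add_edge(E, A). Edges now: 11
Compute levels (Kahn BFS):
  sources (in-degree 0): E
  process E: level=0
    E->A: in-degree(A)=1, level(A)>=1
    E->B: in-degree(B)=0, level(B)=1, enqueue
    E->C: in-degree(C)=2, level(C)>=1
    E->D: in-degree(D)=1, level(D)>=1
  process B: level=1
    B->A: in-degree(A)=0, level(A)=2, enqueue
    B->C: in-degree(C)=1, level(C)>=2
    B->D: in-degree(D)=0, level(D)=2, enqueue
  process A: level=2
    A->F: in-degree(F)=2, level(F)>=3
  process D: level=2
    D->C: in-degree(C)=0, level(C)=3, enqueue
    D->F: in-degree(F)=1, level(F)>=3
  process C: level=3
    C->F: in-degree(F)=0, level(F)=4, enqueue
  process F: level=4
All levels: A:2, B:1, C:3, D:2, E:0, F:4
max level = 4

Answer: 4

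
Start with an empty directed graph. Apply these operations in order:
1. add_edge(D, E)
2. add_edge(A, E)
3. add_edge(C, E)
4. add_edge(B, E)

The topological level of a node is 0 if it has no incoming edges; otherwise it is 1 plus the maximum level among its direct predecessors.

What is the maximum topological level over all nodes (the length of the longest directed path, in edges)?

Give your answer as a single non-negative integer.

Answer: 1

Derivation:
Op 1: add_edge(D, E). Edges now: 1
Op 2: add_edge(A, E). Edges now: 2
Op 3: add_edge(C, E). Edges now: 3
Op 4: add_edge(B, E). Edges now: 4
Compute levels (Kahn BFS):
  sources (in-degree 0): A, B, C, D
  process A: level=0
    A->E: in-degree(E)=3, level(E)>=1
  process B: level=0
    B->E: in-degree(E)=2, level(E)>=1
  process C: level=0
    C->E: in-degree(E)=1, level(E)>=1
  process D: level=0
    D->E: in-degree(E)=0, level(E)=1, enqueue
  process E: level=1
All levels: A:0, B:0, C:0, D:0, E:1
max level = 1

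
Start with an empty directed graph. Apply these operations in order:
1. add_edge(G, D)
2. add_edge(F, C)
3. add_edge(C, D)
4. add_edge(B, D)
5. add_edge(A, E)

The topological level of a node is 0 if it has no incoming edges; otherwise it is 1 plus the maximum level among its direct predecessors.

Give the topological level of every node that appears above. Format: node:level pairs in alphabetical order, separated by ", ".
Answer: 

Answer: A:0, B:0, C:1, D:2, E:1, F:0, G:0

Derivation:
Op 1: add_edge(G, D). Edges now: 1
Op 2: add_edge(F, C). Edges now: 2
Op 3: add_edge(C, D). Edges now: 3
Op 4: add_edge(B, D). Edges now: 4
Op 5: add_edge(A, E). Edges now: 5
Compute levels (Kahn BFS):
  sources (in-degree 0): A, B, F, G
  process A: level=0
    A->E: in-degree(E)=0, level(E)=1, enqueue
  process B: level=0
    B->D: in-degree(D)=2, level(D)>=1
  process F: level=0
    F->C: in-degree(C)=0, level(C)=1, enqueue
  process G: level=0
    G->D: in-degree(D)=1, level(D)>=1
  process E: level=1
  process C: level=1
    C->D: in-degree(D)=0, level(D)=2, enqueue
  process D: level=2
All levels: A:0, B:0, C:1, D:2, E:1, F:0, G:0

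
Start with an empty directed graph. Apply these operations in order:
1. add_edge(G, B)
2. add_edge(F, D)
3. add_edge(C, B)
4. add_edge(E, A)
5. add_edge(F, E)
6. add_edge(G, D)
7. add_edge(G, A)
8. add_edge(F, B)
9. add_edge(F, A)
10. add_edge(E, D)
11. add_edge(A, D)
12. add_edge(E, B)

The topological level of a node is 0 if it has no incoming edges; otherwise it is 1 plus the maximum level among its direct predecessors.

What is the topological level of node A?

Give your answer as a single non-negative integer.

Op 1: add_edge(G, B). Edges now: 1
Op 2: add_edge(F, D). Edges now: 2
Op 3: add_edge(C, B). Edges now: 3
Op 4: add_edge(E, A). Edges now: 4
Op 5: add_edge(F, E). Edges now: 5
Op 6: add_edge(G, D). Edges now: 6
Op 7: add_edge(G, A). Edges now: 7
Op 8: add_edge(F, B). Edges now: 8
Op 9: add_edge(F, A). Edges now: 9
Op 10: add_edge(E, D). Edges now: 10
Op 11: add_edge(A, D). Edges now: 11
Op 12: add_edge(E, B). Edges now: 12
Compute levels (Kahn BFS):
  sources (in-degree 0): C, F, G
  process C: level=0
    C->B: in-degree(B)=3, level(B)>=1
  process F: level=0
    F->A: in-degree(A)=2, level(A)>=1
    F->B: in-degree(B)=2, level(B)>=1
    F->D: in-degree(D)=3, level(D)>=1
    F->E: in-degree(E)=0, level(E)=1, enqueue
  process G: level=0
    G->A: in-degree(A)=1, level(A)>=1
    G->B: in-degree(B)=1, level(B)>=1
    G->D: in-degree(D)=2, level(D)>=1
  process E: level=1
    E->A: in-degree(A)=0, level(A)=2, enqueue
    E->B: in-degree(B)=0, level(B)=2, enqueue
    E->D: in-degree(D)=1, level(D)>=2
  process A: level=2
    A->D: in-degree(D)=0, level(D)=3, enqueue
  process B: level=2
  process D: level=3
All levels: A:2, B:2, C:0, D:3, E:1, F:0, G:0
level(A) = 2

Answer: 2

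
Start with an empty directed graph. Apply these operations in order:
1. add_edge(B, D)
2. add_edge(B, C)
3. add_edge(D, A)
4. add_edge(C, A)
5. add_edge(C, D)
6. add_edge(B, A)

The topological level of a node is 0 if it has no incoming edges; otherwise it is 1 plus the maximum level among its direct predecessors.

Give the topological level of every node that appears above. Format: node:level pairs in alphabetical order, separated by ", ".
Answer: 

Answer: A:3, B:0, C:1, D:2

Derivation:
Op 1: add_edge(B, D). Edges now: 1
Op 2: add_edge(B, C). Edges now: 2
Op 3: add_edge(D, A). Edges now: 3
Op 4: add_edge(C, A). Edges now: 4
Op 5: add_edge(C, D). Edges now: 5
Op 6: add_edge(B, A). Edges now: 6
Compute levels (Kahn BFS):
  sources (in-degree 0): B
  process B: level=0
    B->A: in-degree(A)=2, level(A)>=1
    B->C: in-degree(C)=0, level(C)=1, enqueue
    B->D: in-degree(D)=1, level(D)>=1
  process C: level=1
    C->A: in-degree(A)=1, level(A)>=2
    C->D: in-degree(D)=0, level(D)=2, enqueue
  process D: level=2
    D->A: in-degree(A)=0, level(A)=3, enqueue
  process A: level=3
All levels: A:3, B:0, C:1, D:2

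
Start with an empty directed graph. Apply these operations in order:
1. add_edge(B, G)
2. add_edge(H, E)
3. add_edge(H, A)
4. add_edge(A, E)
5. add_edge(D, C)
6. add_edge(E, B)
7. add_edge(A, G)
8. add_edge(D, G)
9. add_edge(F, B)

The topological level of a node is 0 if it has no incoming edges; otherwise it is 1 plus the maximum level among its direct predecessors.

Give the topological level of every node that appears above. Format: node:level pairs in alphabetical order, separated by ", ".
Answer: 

Answer: A:1, B:3, C:1, D:0, E:2, F:0, G:4, H:0

Derivation:
Op 1: add_edge(B, G). Edges now: 1
Op 2: add_edge(H, E). Edges now: 2
Op 3: add_edge(H, A). Edges now: 3
Op 4: add_edge(A, E). Edges now: 4
Op 5: add_edge(D, C). Edges now: 5
Op 6: add_edge(E, B). Edges now: 6
Op 7: add_edge(A, G). Edges now: 7
Op 8: add_edge(D, G). Edges now: 8
Op 9: add_edge(F, B). Edges now: 9
Compute levels (Kahn BFS):
  sources (in-degree 0): D, F, H
  process D: level=0
    D->C: in-degree(C)=0, level(C)=1, enqueue
    D->G: in-degree(G)=2, level(G)>=1
  process F: level=0
    F->B: in-degree(B)=1, level(B)>=1
  process H: level=0
    H->A: in-degree(A)=0, level(A)=1, enqueue
    H->E: in-degree(E)=1, level(E)>=1
  process C: level=1
  process A: level=1
    A->E: in-degree(E)=0, level(E)=2, enqueue
    A->G: in-degree(G)=1, level(G)>=2
  process E: level=2
    E->B: in-degree(B)=0, level(B)=3, enqueue
  process B: level=3
    B->G: in-degree(G)=0, level(G)=4, enqueue
  process G: level=4
All levels: A:1, B:3, C:1, D:0, E:2, F:0, G:4, H:0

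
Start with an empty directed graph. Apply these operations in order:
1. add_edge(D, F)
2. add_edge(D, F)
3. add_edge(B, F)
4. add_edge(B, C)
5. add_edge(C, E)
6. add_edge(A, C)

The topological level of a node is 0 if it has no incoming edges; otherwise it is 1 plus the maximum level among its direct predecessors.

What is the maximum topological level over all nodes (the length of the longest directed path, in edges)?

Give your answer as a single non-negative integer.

Answer: 2

Derivation:
Op 1: add_edge(D, F). Edges now: 1
Op 2: add_edge(D, F) (duplicate, no change). Edges now: 1
Op 3: add_edge(B, F). Edges now: 2
Op 4: add_edge(B, C). Edges now: 3
Op 5: add_edge(C, E). Edges now: 4
Op 6: add_edge(A, C). Edges now: 5
Compute levels (Kahn BFS):
  sources (in-degree 0): A, B, D
  process A: level=0
    A->C: in-degree(C)=1, level(C)>=1
  process B: level=0
    B->C: in-degree(C)=0, level(C)=1, enqueue
    B->F: in-degree(F)=1, level(F)>=1
  process D: level=0
    D->F: in-degree(F)=0, level(F)=1, enqueue
  process C: level=1
    C->E: in-degree(E)=0, level(E)=2, enqueue
  process F: level=1
  process E: level=2
All levels: A:0, B:0, C:1, D:0, E:2, F:1
max level = 2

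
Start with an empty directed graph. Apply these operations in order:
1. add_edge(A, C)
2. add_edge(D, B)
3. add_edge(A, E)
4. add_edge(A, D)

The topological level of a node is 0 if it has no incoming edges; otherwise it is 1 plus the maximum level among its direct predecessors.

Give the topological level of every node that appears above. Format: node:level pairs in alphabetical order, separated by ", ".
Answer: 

Op 1: add_edge(A, C). Edges now: 1
Op 2: add_edge(D, B). Edges now: 2
Op 3: add_edge(A, E). Edges now: 3
Op 4: add_edge(A, D). Edges now: 4
Compute levels (Kahn BFS):
  sources (in-degree 0): A
  process A: level=0
    A->C: in-degree(C)=0, level(C)=1, enqueue
    A->D: in-degree(D)=0, level(D)=1, enqueue
    A->E: in-degree(E)=0, level(E)=1, enqueue
  process C: level=1
  process D: level=1
    D->B: in-degree(B)=0, level(B)=2, enqueue
  process E: level=1
  process B: level=2
All levels: A:0, B:2, C:1, D:1, E:1

Answer: A:0, B:2, C:1, D:1, E:1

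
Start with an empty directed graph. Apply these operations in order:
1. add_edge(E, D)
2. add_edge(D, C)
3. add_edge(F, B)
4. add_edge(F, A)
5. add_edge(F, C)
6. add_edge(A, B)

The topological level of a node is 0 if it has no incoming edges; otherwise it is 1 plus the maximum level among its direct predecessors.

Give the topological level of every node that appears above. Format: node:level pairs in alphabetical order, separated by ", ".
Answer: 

Op 1: add_edge(E, D). Edges now: 1
Op 2: add_edge(D, C). Edges now: 2
Op 3: add_edge(F, B). Edges now: 3
Op 4: add_edge(F, A). Edges now: 4
Op 5: add_edge(F, C). Edges now: 5
Op 6: add_edge(A, B). Edges now: 6
Compute levels (Kahn BFS):
  sources (in-degree 0): E, F
  process E: level=0
    E->D: in-degree(D)=0, level(D)=1, enqueue
  process F: level=0
    F->A: in-degree(A)=0, level(A)=1, enqueue
    F->B: in-degree(B)=1, level(B)>=1
    F->C: in-degree(C)=1, level(C)>=1
  process D: level=1
    D->C: in-degree(C)=0, level(C)=2, enqueue
  process A: level=1
    A->B: in-degree(B)=0, level(B)=2, enqueue
  process C: level=2
  process B: level=2
All levels: A:1, B:2, C:2, D:1, E:0, F:0

Answer: A:1, B:2, C:2, D:1, E:0, F:0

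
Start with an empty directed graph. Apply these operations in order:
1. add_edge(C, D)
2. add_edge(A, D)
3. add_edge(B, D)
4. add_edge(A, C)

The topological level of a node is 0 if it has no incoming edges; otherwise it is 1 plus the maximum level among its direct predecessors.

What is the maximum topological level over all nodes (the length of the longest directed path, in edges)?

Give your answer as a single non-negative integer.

Op 1: add_edge(C, D). Edges now: 1
Op 2: add_edge(A, D). Edges now: 2
Op 3: add_edge(B, D). Edges now: 3
Op 4: add_edge(A, C). Edges now: 4
Compute levels (Kahn BFS):
  sources (in-degree 0): A, B
  process A: level=0
    A->C: in-degree(C)=0, level(C)=1, enqueue
    A->D: in-degree(D)=2, level(D)>=1
  process B: level=0
    B->D: in-degree(D)=1, level(D)>=1
  process C: level=1
    C->D: in-degree(D)=0, level(D)=2, enqueue
  process D: level=2
All levels: A:0, B:0, C:1, D:2
max level = 2

Answer: 2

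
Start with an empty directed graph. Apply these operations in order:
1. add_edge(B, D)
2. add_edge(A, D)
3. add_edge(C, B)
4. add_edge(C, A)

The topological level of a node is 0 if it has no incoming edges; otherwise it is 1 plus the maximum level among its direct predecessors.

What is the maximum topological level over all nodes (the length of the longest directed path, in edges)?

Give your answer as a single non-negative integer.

Op 1: add_edge(B, D). Edges now: 1
Op 2: add_edge(A, D). Edges now: 2
Op 3: add_edge(C, B). Edges now: 3
Op 4: add_edge(C, A). Edges now: 4
Compute levels (Kahn BFS):
  sources (in-degree 0): C
  process C: level=0
    C->A: in-degree(A)=0, level(A)=1, enqueue
    C->B: in-degree(B)=0, level(B)=1, enqueue
  process A: level=1
    A->D: in-degree(D)=1, level(D)>=2
  process B: level=1
    B->D: in-degree(D)=0, level(D)=2, enqueue
  process D: level=2
All levels: A:1, B:1, C:0, D:2
max level = 2

Answer: 2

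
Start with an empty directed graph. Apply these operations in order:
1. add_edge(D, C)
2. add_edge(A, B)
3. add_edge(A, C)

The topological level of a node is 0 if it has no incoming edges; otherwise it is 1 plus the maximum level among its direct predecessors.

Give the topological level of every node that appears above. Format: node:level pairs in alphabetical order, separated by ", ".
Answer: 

Answer: A:0, B:1, C:1, D:0

Derivation:
Op 1: add_edge(D, C). Edges now: 1
Op 2: add_edge(A, B). Edges now: 2
Op 3: add_edge(A, C). Edges now: 3
Compute levels (Kahn BFS):
  sources (in-degree 0): A, D
  process A: level=0
    A->B: in-degree(B)=0, level(B)=1, enqueue
    A->C: in-degree(C)=1, level(C)>=1
  process D: level=0
    D->C: in-degree(C)=0, level(C)=1, enqueue
  process B: level=1
  process C: level=1
All levels: A:0, B:1, C:1, D:0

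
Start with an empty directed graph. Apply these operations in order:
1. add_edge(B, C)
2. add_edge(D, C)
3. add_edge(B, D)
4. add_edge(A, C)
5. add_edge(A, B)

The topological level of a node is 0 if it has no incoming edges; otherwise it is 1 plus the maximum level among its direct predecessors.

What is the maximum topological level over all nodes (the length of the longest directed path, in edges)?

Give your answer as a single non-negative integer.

Answer: 3

Derivation:
Op 1: add_edge(B, C). Edges now: 1
Op 2: add_edge(D, C). Edges now: 2
Op 3: add_edge(B, D). Edges now: 3
Op 4: add_edge(A, C). Edges now: 4
Op 5: add_edge(A, B). Edges now: 5
Compute levels (Kahn BFS):
  sources (in-degree 0): A
  process A: level=0
    A->B: in-degree(B)=0, level(B)=1, enqueue
    A->C: in-degree(C)=2, level(C)>=1
  process B: level=1
    B->C: in-degree(C)=1, level(C)>=2
    B->D: in-degree(D)=0, level(D)=2, enqueue
  process D: level=2
    D->C: in-degree(C)=0, level(C)=3, enqueue
  process C: level=3
All levels: A:0, B:1, C:3, D:2
max level = 3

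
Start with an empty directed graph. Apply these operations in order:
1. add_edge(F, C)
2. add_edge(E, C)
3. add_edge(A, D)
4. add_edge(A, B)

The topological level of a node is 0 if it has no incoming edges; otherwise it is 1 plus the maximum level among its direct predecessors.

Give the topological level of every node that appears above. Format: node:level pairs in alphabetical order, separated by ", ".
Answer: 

Op 1: add_edge(F, C). Edges now: 1
Op 2: add_edge(E, C). Edges now: 2
Op 3: add_edge(A, D). Edges now: 3
Op 4: add_edge(A, B). Edges now: 4
Compute levels (Kahn BFS):
  sources (in-degree 0): A, E, F
  process A: level=0
    A->B: in-degree(B)=0, level(B)=1, enqueue
    A->D: in-degree(D)=0, level(D)=1, enqueue
  process E: level=0
    E->C: in-degree(C)=1, level(C)>=1
  process F: level=0
    F->C: in-degree(C)=0, level(C)=1, enqueue
  process B: level=1
  process D: level=1
  process C: level=1
All levels: A:0, B:1, C:1, D:1, E:0, F:0

Answer: A:0, B:1, C:1, D:1, E:0, F:0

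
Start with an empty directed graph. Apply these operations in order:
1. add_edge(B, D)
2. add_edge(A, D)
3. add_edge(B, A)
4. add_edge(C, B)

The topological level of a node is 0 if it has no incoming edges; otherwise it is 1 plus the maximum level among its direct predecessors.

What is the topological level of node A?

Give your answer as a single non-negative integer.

Op 1: add_edge(B, D). Edges now: 1
Op 2: add_edge(A, D). Edges now: 2
Op 3: add_edge(B, A). Edges now: 3
Op 4: add_edge(C, B). Edges now: 4
Compute levels (Kahn BFS):
  sources (in-degree 0): C
  process C: level=0
    C->B: in-degree(B)=0, level(B)=1, enqueue
  process B: level=1
    B->A: in-degree(A)=0, level(A)=2, enqueue
    B->D: in-degree(D)=1, level(D)>=2
  process A: level=2
    A->D: in-degree(D)=0, level(D)=3, enqueue
  process D: level=3
All levels: A:2, B:1, C:0, D:3
level(A) = 2

Answer: 2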